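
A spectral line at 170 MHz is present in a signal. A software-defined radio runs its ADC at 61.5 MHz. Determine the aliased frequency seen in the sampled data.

14.5 MHz

170 MHz mod fs = 47 MHz.
47 MHz > fs/2 = 30.75 MHz, folds to fs − 47 MHz = 14.5 MHz.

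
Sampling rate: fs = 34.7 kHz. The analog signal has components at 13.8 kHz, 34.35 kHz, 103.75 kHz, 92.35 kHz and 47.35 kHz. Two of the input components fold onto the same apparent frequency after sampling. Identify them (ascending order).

34.35 kHz, 103.75 kHz

fs/2 = 17.35 kHz.
13.8 kHz ≤ fs/2 = 17.35 kHz, passes unchanged.
34.35 kHz > fs/2 = 17.35 kHz, folds to fs − 34.35 kHz = 0.35 kHz.
103.75 kHz mod fs = 34.35 kHz.
34.35 kHz > fs/2 = 17.35 kHz, folds to fs − 34.35 kHz = 0.35 kHz.
92.35 kHz mod fs = 22.95 kHz.
22.95 kHz > fs/2 = 17.35 kHz, folds to fs − 22.95 kHz = 11.75 kHz.
47.35 kHz mod fs = 12.65 kHz.
12.65 kHz ≤ fs/2 = 17.35 kHz, appears at 12.65 kHz.
34.35 kHz and 103.75 kHz both map to 0.35 kHz.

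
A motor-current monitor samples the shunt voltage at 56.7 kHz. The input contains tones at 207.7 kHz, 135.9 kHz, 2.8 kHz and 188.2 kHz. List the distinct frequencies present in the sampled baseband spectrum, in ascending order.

fs/2 = 28.35 kHz.
207.7 kHz mod fs = 37.6 kHz.
37.6 kHz > fs/2 = 28.35 kHz, folds to fs − 37.6 kHz = 19.1 kHz.
135.9 kHz mod fs = 22.5 kHz.
22.5 kHz ≤ fs/2 = 28.35 kHz, appears at 22.5 kHz.
2.8 kHz ≤ fs/2 = 28.35 kHz, passes unchanged.
188.2 kHz mod fs = 18.1 kHz.
18.1 kHz ≤ fs/2 = 28.35 kHz, appears at 18.1 kHz.
Distinct values: {2.8 kHz, 18.1 kHz, 19.1 kHz, 22.5 kHz}.

2.8 kHz, 18.1 kHz, 19.1 kHz, 22.5 kHz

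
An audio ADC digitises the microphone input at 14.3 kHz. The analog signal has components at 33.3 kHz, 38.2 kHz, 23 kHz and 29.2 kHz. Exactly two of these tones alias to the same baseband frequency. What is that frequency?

4.7 kHz

fs/2 = 7.15 kHz.
33.3 kHz mod fs = 4.7 kHz.
4.7 kHz ≤ fs/2 = 7.15 kHz, appears at 4.7 kHz.
38.2 kHz mod fs = 9.6 kHz.
9.6 kHz > fs/2 = 7.15 kHz, folds to fs − 9.6 kHz = 4.7 kHz.
23 kHz mod fs = 8.7 kHz.
8.7 kHz > fs/2 = 7.15 kHz, folds to fs − 8.7 kHz = 5.6 kHz.
29.2 kHz mod fs = 0.6 kHz.
0.6 kHz ≤ fs/2 = 7.15 kHz, appears at 0.6 kHz.
33.3 kHz and 38.2 kHz both map to 4.7 kHz.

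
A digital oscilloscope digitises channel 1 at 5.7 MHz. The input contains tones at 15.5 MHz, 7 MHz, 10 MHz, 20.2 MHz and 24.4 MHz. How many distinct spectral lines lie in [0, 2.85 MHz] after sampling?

fs/2 = 2.85 MHz.
15.5 MHz mod fs = 4.1 MHz.
4.1 MHz > fs/2 = 2.85 MHz, folds to fs − 4.1 MHz = 1.6 MHz.
7 MHz mod fs = 1.3 MHz.
1.3 MHz ≤ fs/2 = 2.85 MHz, appears at 1.3 MHz.
10 MHz mod fs = 4.3 MHz.
4.3 MHz > fs/2 = 2.85 MHz, folds to fs − 4.3 MHz = 1.4 MHz.
20.2 MHz mod fs = 3.1 MHz.
3.1 MHz > fs/2 = 2.85 MHz, folds to fs − 3.1 MHz = 2.6 MHz.
24.4 MHz mod fs = 1.6 MHz.
1.6 MHz ≤ fs/2 = 2.85 MHz, appears at 1.6 MHz.
Distinct values: {1.3 MHz, 1.4 MHz, 1.6 MHz, 2.6 MHz} → 4.

4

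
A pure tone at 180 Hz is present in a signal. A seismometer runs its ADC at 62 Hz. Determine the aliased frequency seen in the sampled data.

180 Hz mod fs = 56 Hz.
56 Hz > fs/2 = 31 Hz, folds to fs − 56 Hz = 6 Hz.

6 Hz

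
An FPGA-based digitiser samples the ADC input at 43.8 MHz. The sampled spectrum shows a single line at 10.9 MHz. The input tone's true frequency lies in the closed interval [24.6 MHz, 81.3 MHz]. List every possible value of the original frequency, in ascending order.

Frequencies that alias to 10.9 MHz are k·fs ± 10.9 MHz for integer k ≥ 0.
k=0: 10.9 MHz.
k=1: 32.9 MHz, 54.7 MHz.
k=2: 76.7 MHz, 98.5 MHz.
k=3: 120.5 MHz, 142.3 MHz.
Within [24.6 MHz, 81.3 MHz]: 32.9 MHz, 54.7 MHz, 76.7 MHz.

32.9 MHz, 54.7 MHz, 76.7 MHz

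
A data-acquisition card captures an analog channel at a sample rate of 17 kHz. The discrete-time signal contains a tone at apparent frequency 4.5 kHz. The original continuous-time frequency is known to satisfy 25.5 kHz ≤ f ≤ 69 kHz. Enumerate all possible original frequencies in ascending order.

29.5 kHz, 38.5 kHz, 46.5 kHz, 55.5 kHz, 63.5 kHz

Frequencies that alias to 4.5 kHz are k·fs ± 4.5 kHz for integer k ≥ 0.
k=0: 4.5 kHz.
k=1: 12.5 kHz, 21.5 kHz.
k=2: 29.5 kHz, 38.5 kHz.
k=3: 46.5 kHz, 55.5 kHz.
k=4: 63.5 kHz, 72.5 kHz.
k=5: 80.5 kHz, 89.5 kHz.
Within [25.5 kHz, 69 kHz]: 29.5 kHz, 38.5 kHz, 46.5 kHz, 55.5 kHz, 63.5 kHz.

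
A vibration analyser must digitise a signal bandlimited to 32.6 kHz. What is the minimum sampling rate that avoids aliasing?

Nyquist rate = 2 × 32.6 kHz = 65.2 kHz.

65.2 kHz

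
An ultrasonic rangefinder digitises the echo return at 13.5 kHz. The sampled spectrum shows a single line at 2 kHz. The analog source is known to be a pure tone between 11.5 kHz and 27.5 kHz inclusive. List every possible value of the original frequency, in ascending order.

11.5 kHz, 15.5 kHz, 25 kHz

Frequencies that alias to 2 kHz are k·fs ± 2 kHz for integer k ≥ 0.
k=0: 2 kHz.
k=1: 11.5 kHz, 15.5 kHz.
k=2: 25 kHz, 29 kHz.
k=3: 38.5 kHz, 42.5 kHz.
Within [11.5 kHz, 27.5 kHz]: 11.5 kHz, 15.5 kHz, 25 kHz.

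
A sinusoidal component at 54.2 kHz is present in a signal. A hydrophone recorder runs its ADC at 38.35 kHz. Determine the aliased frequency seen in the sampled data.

54.2 kHz mod fs = 15.85 kHz.
15.85 kHz ≤ fs/2 = 19.175 kHz, appears at 15.85 kHz.

15.85 kHz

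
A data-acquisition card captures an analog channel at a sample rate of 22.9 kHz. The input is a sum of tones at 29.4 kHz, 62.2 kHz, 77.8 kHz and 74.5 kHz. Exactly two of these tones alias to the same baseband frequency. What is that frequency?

6.5 kHz

fs/2 = 11.45 kHz.
29.4 kHz mod fs = 6.5 kHz.
6.5 kHz ≤ fs/2 = 11.45 kHz, appears at 6.5 kHz.
62.2 kHz mod fs = 16.4 kHz.
16.4 kHz > fs/2 = 11.45 kHz, folds to fs − 16.4 kHz = 6.5 kHz.
77.8 kHz mod fs = 9.1 kHz.
9.1 kHz ≤ fs/2 = 11.45 kHz, appears at 9.1 kHz.
74.5 kHz mod fs = 5.8 kHz.
5.8 kHz ≤ fs/2 = 11.45 kHz, appears at 5.8 kHz.
29.4 kHz and 62.2 kHz both map to 6.5 kHz.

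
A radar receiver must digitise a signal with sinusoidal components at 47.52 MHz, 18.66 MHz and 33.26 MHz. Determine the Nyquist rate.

95.04 MHz

Highest-frequency component: 47.52 MHz.
Nyquist rate = 2 × 47.52 MHz = 95.04 MHz.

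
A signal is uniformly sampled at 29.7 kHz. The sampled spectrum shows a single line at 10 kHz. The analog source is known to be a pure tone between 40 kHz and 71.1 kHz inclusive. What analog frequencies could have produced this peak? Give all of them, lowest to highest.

Frequencies that alias to 10 kHz are k·fs ± 10 kHz for integer k ≥ 0.
k=0: 10 kHz.
k=1: 19.7 kHz, 39.7 kHz.
k=2: 49.4 kHz, 69.4 kHz.
k=3: 79.1 kHz, 99.1 kHz.
Within [40 kHz, 71.1 kHz]: 49.4 kHz, 69.4 kHz.

49.4 kHz, 69.4 kHz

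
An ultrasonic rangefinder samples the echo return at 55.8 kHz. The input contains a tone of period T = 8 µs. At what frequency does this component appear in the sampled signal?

T = 8 µs → f = 1/T = 125 kHz.
125 kHz mod fs = 13.4 kHz.
13.4 kHz ≤ fs/2 = 27.9 kHz, appears at 13.4 kHz.

13.4 kHz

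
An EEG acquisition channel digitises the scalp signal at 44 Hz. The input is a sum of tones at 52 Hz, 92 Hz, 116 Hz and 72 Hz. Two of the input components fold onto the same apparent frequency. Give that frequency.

fs/2 = 22 Hz.
52 Hz mod fs = 8 Hz.
8 Hz ≤ fs/2 = 22 Hz, appears at 8 Hz.
92 Hz mod fs = 4 Hz.
4 Hz ≤ fs/2 = 22 Hz, appears at 4 Hz.
116 Hz mod fs = 28 Hz.
28 Hz > fs/2 = 22 Hz, folds to fs − 28 Hz = 16 Hz.
72 Hz mod fs = 28 Hz.
28 Hz > fs/2 = 22 Hz, folds to fs − 28 Hz = 16 Hz.
72 Hz and 116 Hz both map to 16 Hz.

16 Hz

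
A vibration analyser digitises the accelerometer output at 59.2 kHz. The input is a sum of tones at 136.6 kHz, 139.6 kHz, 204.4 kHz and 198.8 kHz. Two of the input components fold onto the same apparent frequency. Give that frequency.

21.2 kHz

fs/2 = 29.6 kHz.
136.6 kHz mod fs = 18.2 kHz.
18.2 kHz ≤ fs/2 = 29.6 kHz, appears at 18.2 kHz.
139.6 kHz mod fs = 21.2 kHz.
21.2 kHz ≤ fs/2 = 29.6 kHz, appears at 21.2 kHz.
204.4 kHz mod fs = 26.8 kHz.
26.8 kHz ≤ fs/2 = 29.6 kHz, appears at 26.8 kHz.
198.8 kHz mod fs = 21.2 kHz.
21.2 kHz ≤ fs/2 = 29.6 kHz, appears at 21.2 kHz.
139.6 kHz and 198.8 kHz both map to 21.2 kHz.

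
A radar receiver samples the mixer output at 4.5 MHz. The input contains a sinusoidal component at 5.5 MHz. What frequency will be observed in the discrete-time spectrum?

5.5 MHz mod fs = 1 MHz.
1 MHz ≤ fs/2 = 2.25 MHz, appears at 1 MHz.

1 MHz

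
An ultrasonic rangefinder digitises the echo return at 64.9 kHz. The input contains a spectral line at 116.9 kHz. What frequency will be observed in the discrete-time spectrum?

116.9 kHz mod fs = 52 kHz.
52 kHz > fs/2 = 32.45 kHz, folds to fs − 52 kHz = 12.9 kHz.

12.9 kHz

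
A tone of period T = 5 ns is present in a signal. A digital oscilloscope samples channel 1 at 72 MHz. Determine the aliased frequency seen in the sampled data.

T = 5 ns → f = 1/T = 200 MHz.
200 MHz mod fs = 56 MHz.
56 MHz > fs/2 = 36 MHz, folds to fs − 56 MHz = 16 MHz.

16 MHz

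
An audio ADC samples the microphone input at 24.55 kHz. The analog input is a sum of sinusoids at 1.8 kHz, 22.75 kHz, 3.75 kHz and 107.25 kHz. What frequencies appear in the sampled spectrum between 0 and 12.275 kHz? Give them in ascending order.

1.8 kHz, 3.75 kHz, 9.05 kHz

fs/2 = 12.275 kHz.
1.8 kHz ≤ fs/2 = 12.275 kHz, passes unchanged.
22.75 kHz > fs/2 = 12.275 kHz, folds to fs − 22.75 kHz = 1.8 kHz.
3.75 kHz ≤ fs/2 = 12.275 kHz, passes unchanged.
107.25 kHz mod fs = 9.05 kHz.
9.05 kHz ≤ fs/2 = 12.275 kHz, appears at 9.05 kHz.
Distinct values: {1.8 kHz, 3.75 kHz, 9.05 kHz}.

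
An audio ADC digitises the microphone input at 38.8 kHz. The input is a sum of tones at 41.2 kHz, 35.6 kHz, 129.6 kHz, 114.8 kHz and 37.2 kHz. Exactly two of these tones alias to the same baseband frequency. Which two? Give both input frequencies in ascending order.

fs/2 = 19.4 kHz.
41.2 kHz mod fs = 2.4 kHz.
2.4 kHz ≤ fs/2 = 19.4 kHz, appears at 2.4 kHz.
35.6 kHz > fs/2 = 19.4 kHz, folds to fs − 35.6 kHz = 3.2 kHz.
129.6 kHz mod fs = 13.2 kHz.
13.2 kHz ≤ fs/2 = 19.4 kHz, appears at 13.2 kHz.
114.8 kHz mod fs = 37.2 kHz.
37.2 kHz > fs/2 = 19.4 kHz, folds to fs − 37.2 kHz = 1.6 kHz.
37.2 kHz > fs/2 = 19.4 kHz, folds to fs − 37.2 kHz = 1.6 kHz.
37.2 kHz and 114.8 kHz both map to 1.6 kHz.

37.2 kHz, 114.8 kHz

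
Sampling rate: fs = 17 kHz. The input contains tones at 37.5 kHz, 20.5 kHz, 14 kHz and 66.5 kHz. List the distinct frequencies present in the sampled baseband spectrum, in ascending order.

fs/2 = 8.5 kHz.
37.5 kHz mod fs = 3.5 kHz.
3.5 kHz ≤ fs/2 = 8.5 kHz, appears at 3.5 kHz.
20.5 kHz mod fs = 3.5 kHz.
3.5 kHz ≤ fs/2 = 8.5 kHz, appears at 3.5 kHz.
14 kHz > fs/2 = 8.5 kHz, folds to fs − 14 kHz = 3 kHz.
66.5 kHz mod fs = 15.5 kHz.
15.5 kHz > fs/2 = 8.5 kHz, folds to fs − 15.5 kHz = 1.5 kHz.
Distinct values: {1.5 kHz, 3 kHz, 3.5 kHz}.

1.5 kHz, 3 kHz, 3.5 kHz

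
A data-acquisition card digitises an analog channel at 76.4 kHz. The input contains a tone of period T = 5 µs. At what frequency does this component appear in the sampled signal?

T = 5 µs → f = 1/T = 200 kHz.
200 kHz mod fs = 47.2 kHz.
47.2 kHz > fs/2 = 38.2 kHz, folds to fs − 47.2 kHz = 29.2 kHz.

29.2 kHz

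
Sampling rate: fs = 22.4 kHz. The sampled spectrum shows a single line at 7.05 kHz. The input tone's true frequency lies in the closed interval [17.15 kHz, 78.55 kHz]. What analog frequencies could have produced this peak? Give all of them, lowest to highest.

Frequencies that alias to 7.05 kHz are k·fs ± 7.05 kHz for integer k ≥ 0.
k=0: 7.05 kHz.
k=1: 15.35 kHz, 29.45 kHz.
k=2: 37.75 kHz, 51.85 kHz.
k=3: 60.15 kHz, 74.25 kHz.
k=4: 82.55 kHz, 96.65 kHz.
Within [17.15 kHz, 78.55 kHz]: 29.45 kHz, 37.75 kHz, 51.85 kHz, 60.15 kHz, 74.25 kHz.

29.45 kHz, 37.75 kHz, 51.85 kHz, 60.15 kHz, 74.25 kHz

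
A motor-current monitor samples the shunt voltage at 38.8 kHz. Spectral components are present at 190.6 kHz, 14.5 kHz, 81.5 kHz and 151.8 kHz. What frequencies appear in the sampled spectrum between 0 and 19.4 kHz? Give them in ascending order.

fs/2 = 19.4 kHz.
190.6 kHz mod fs = 35.4 kHz.
35.4 kHz > fs/2 = 19.4 kHz, folds to fs − 35.4 kHz = 3.4 kHz.
14.5 kHz ≤ fs/2 = 19.4 kHz, passes unchanged.
81.5 kHz mod fs = 3.9 kHz.
3.9 kHz ≤ fs/2 = 19.4 kHz, appears at 3.9 kHz.
151.8 kHz mod fs = 35.4 kHz.
35.4 kHz > fs/2 = 19.4 kHz, folds to fs − 35.4 kHz = 3.4 kHz.
Distinct values: {3.4 kHz, 3.9 kHz, 14.5 kHz}.

3.4 kHz, 3.9 kHz, 14.5 kHz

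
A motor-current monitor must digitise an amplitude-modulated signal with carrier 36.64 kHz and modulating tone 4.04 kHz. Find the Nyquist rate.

81.36 kHz

AM sidebands sit at fc ± fm = 32.6 kHz and 40.68 kHz.
Highest-frequency component: 40.68 kHz.
Nyquist rate = 2 × 40.68 kHz = 81.36 kHz.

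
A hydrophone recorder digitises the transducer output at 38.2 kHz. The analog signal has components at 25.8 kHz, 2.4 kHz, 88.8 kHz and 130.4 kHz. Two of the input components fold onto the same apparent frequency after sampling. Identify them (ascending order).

fs/2 = 19.1 kHz.
25.8 kHz > fs/2 = 19.1 kHz, folds to fs − 25.8 kHz = 12.4 kHz.
2.4 kHz ≤ fs/2 = 19.1 kHz, passes unchanged.
88.8 kHz mod fs = 12.4 kHz.
12.4 kHz ≤ fs/2 = 19.1 kHz, appears at 12.4 kHz.
130.4 kHz mod fs = 15.8 kHz.
15.8 kHz ≤ fs/2 = 19.1 kHz, appears at 15.8 kHz.
25.8 kHz and 88.8 kHz both map to 12.4 kHz.

25.8 kHz, 88.8 kHz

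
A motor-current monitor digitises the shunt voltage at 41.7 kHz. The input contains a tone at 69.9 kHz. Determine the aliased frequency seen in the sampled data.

13.5 kHz

69.9 kHz mod fs = 28.2 kHz.
28.2 kHz > fs/2 = 20.85 kHz, folds to fs − 28.2 kHz = 13.5 kHz.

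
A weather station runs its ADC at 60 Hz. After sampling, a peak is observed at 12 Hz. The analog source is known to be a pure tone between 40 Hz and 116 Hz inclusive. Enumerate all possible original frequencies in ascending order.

48 Hz, 72 Hz, 108 Hz

Frequencies that alias to 12 Hz are k·fs ± 12 Hz for integer k ≥ 0.
k=0: 12 Hz.
k=1: 48 Hz, 72 Hz.
k=2: 108 Hz, 132 Hz.
k=3: 168 Hz, 192 Hz.
Within [40 Hz, 116 Hz]: 48 Hz, 72 Hz, 108 Hz.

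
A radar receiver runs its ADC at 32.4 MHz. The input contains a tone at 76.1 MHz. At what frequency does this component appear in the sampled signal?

11.3 MHz

76.1 MHz mod fs = 11.3 MHz.
11.3 MHz ≤ fs/2 = 16.2 MHz, appears at 11.3 MHz.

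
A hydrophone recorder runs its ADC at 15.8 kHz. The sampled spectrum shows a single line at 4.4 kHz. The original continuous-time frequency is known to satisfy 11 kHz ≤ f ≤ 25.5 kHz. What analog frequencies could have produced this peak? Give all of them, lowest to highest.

11.4 kHz, 20.2 kHz

Frequencies that alias to 4.4 kHz are k·fs ± 4.4 kHz for integer k ≥ 0.
k=0: 4.4 kHz.
k=1: 11.4 kHz, 20.2 kHz.
k=2: 27.2 kHz, 36 kHz.
Within [11 kHz, 25.5 kHz]: 11.4 kHz, 20.2 kHz.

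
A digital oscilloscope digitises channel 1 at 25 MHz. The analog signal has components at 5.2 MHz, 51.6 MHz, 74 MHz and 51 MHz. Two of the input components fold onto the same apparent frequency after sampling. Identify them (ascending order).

fs/2 = 12.5 MHz.
5.2 MHz ≤ fs/2 = 12.5 MHz, passes unchanged.
51.6 MHz mod fs = 1.6 MHz.
1.6 MHz ≤ fs/2 = 12.5 MHz, appears at 1.6 MHz.
74 MHz mod fs = 24 MHz.
24 MHz > fs/2 = 12.5 MHz, folds to fs − 24 MHz = 1 MHz.
51 MHz mod fs = 1 MHz.
1 MHz ≤ fs/2 = 12.5 MHz, appears at 1 MHz.
51 MHz and 74 MHz both map to 1 MHz.

51 MHz, 74 MHz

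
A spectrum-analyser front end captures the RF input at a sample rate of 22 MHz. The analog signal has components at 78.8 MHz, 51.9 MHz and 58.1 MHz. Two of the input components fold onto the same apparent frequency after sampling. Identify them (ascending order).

fs/2 = 11 MHz.
78.8 MHz mod fs = 12.8 MHz.
12.8 MHz > fs/2 = 11 MHz, folds to fs − 12.8 MHz = 9.2 MHz.
51.9 MHz mod fs = 7.9 MHz.
7.9 MHz ≤ fs/2 = 11 MHz, appears at 7.9 MHz.
58.1 MHz mod fs = 14.1 MHz.
14.1 MHz > fs/2 = 11 MHz, folds to fs − 14.1 MHz = 7.9 MHz.
51.9 MHz and 58.1 MHz both map to 7.9 MHz.

51.9 MHz, 58.1 MHz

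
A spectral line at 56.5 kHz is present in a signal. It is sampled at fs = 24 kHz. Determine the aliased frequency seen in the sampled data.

56.5 kHz mod fs = 8.5 kHz.
8.5 kHz ≤ fs/2 = 12 kHz, appears at 8.5 kHz.

8.5 kHz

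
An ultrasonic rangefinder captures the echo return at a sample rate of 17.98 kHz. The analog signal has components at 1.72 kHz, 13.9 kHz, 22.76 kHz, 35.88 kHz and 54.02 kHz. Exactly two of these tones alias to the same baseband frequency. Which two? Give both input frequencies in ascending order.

35.88 kHz, 54.02 kHz

fs/2 = 8.99 kHz.
1.72 kHz ≤ fs/2 = 8.99 kHz, passes unchanged.
13.9 kHz > fs/2 = 8.99 kHz, folds to fs − 13.9 kHz = 4.08 kHz.
22.76 kHz mod fs = 4.78 kHz.
4.78 kHz ≤ fs/2 = 8.99 kHz, appears at 4.78 kHz.
35.88 kHz mod fs = 17.9 kHz.
17.9 kHz > fs/2 = 8.99 kHz, folds to fs − 17.9 kHz = 0.08 kHz.
54.02 kHz mod fs = 0.08 kHz.
0.08 kHz ≤ fs/2 = 8.99 kHz, appears at 0.08 kHz.
35.88 kHz and 54.02 kHz both map to 0.08 kHz.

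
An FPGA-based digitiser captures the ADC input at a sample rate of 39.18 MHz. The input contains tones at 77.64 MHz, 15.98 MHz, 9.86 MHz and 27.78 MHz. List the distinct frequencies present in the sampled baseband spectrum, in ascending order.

0.72 MHz, 9.86 MHz, 11.4 MHz, 15.98 MHz

fs/2 = 19.59 MHz.
77.64 MHz mod fs = 38.46 MHz.
38.46 MHz > fs/2 = 19.59 MHz, folds to fs − 38.46 MHz = 0.72 MHz.
15.98 MHz ≤ fs/2 = 19.59 MHz, passes unchanged.
9.86 MHz ≤ fs/2 = 19.59 MHz, passes unchanged.
27.78 MHz > fs/2 = 19.59 MHz, folds to fs − 27.78 MHz = 11.4 MHz.
Distinct values: {0.72 MHz, 9.86 MHz, 11.4 MHz, 15.98 MHz}.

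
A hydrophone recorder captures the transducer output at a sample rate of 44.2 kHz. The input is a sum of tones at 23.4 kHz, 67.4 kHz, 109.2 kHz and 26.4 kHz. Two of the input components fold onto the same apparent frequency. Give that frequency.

20.8 kHz

fs/2 = 22.1 kHz.
23.4 kHz > fs/2 = 22.1 kHz, folds to fs − 23.4 kHz = 20.8 kHz.
67.4 kHz mod fs = 23.2 kHz.
23.2 kHz > fs/2 = 22.1 kHz, folds to fs − 23.2 kHz = 21 kHz.
109.2 kHz mod fs = 20.8 kHz.
20.8 kHz ≤ fs/2 = 22.1 kHz, appears at 20.8 kHz.
26.4 kHz > fs/2 = 22.1 kHz, folds to fs − 26.4 kHz = 17.8 kHz.
23.4 kHz and 109.2 kHz both map to 20.8 kHz.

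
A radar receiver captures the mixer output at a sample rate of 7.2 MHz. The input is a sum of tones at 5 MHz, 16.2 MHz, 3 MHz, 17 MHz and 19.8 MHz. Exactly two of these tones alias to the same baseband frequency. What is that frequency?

fs/2 = 3.6 MHz.
5 MHz > fs/2 = 3.6 MHz, folds to fs − 5 MHz = 2.2 MHz.
16.2 MHz mod fs = 1.8 MHz.
1.8 MHz ≤ fs/2 = 3.6 MHz, appears at 1.8 MHz.
3 MHz ≤ fs/2 = 3.6 MHz, passes unchanged.
17 MHz mod fs = 2.6 MHz.
2.6 MHz ≤ fs/2 = 3.6 MHz, appears at 2.6 MHz.
19.8 MHz mod fs = 5.4 MHz.
5.4 MHz > fs/2 = 3.6 MHz, folds to fs − 5.4 MHz = 1.8 MHz.
16.2 MHz and 19.8 MHz both map to 1.8 MHz.

1.8 MHz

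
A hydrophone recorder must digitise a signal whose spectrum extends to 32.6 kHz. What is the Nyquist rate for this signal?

65.2 kHz

Nyquist rate = 2 × 32.6 kHz = 65.2 kHz.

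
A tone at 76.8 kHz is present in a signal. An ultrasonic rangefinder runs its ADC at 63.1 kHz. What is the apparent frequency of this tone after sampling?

76.8 kHz mod fs = 13.7 kHz.
13.7 kHz ≤ fs/2 = 31.55 kHz, appears at 13.7 kHz.

13.7 kHz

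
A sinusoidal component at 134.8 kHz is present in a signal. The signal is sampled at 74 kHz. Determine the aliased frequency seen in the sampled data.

13.2 kHz

134.8 kHz mod fs = 60.8 kHz.
60.8 kHz > fs/2 = 37 kHz, folds to fs − 60.8 kHz = 13.2 kHz.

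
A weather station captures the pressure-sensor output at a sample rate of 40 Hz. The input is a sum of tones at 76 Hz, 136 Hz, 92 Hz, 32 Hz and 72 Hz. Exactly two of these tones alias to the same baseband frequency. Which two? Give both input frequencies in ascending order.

32 Hz, 72 Hz

fs/2 = 20 Hz.
76 Hz mod fs = 36 Hz.
36 Hz > fs/2 = 20 Hz, folds to fs − 36 Hz = 4 Hz.
136 Hz mod fs = 16 Hz.
16 Hz ≤ fs/2 = 20 Hz, appears at 16 Hz.
92 Hz mod fs = 12 Hz.
12 Hz ≤ fs/2 = 20 Hz, appears at 12 Hz.
32 Hz > fs/2 = 20 Hz, folds to fs − 32 Hz = 8 Hz.
72 Hz mod fs = 32 Hz.
32 Hz > fs/2 = 20 Hz, folds to fs − 32 Hz = 8 Hz.
32 Hz and 72 Hz both map to 8 Hz.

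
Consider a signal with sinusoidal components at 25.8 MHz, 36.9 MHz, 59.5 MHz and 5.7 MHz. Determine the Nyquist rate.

Highest-frequency component: 59.5 MHz.
Nyquist rate = 2 × 59.5 MHz = 119 MHz.

119 MHz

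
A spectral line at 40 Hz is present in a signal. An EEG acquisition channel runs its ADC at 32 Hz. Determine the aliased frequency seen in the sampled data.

8 Hz

40 Hz mod fs = 8 Hz.
8 Hz ≤ fs/2 = 16 Hz, appears at 8 Hz.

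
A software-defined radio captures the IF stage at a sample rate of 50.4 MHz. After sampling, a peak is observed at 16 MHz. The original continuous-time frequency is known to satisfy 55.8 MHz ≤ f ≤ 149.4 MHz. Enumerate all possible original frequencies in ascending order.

Frequencies that alias to 16 MHz are k·fs ± 16 MHz for integer k ≥ 0.
k=0: 16 MHz.
k=1: 34.4 MHz, 66.4 MHz.
k=2: 84.8 MHz, 116.8 MHz.
k=3: 135.2 MHz, 167.2 MHz.
k=4: 185.6 MHz, 217.6 MHz.
Within [55.8 MHz, 149.4 MHz]: 66.4 MHz, 84.8 MHz, 116.8 MHz, 135.2 MHz.

66.4 MHz, 84.8 MHz, 116.8 MHz, 135.2 MHz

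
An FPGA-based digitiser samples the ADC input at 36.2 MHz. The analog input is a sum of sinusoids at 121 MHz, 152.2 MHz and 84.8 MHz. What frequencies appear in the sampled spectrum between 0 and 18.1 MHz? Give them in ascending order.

fs/2 = 18.1 MHz.
121 MHz mod fs = 12.4 MHz.
12.4 MHz ≤ fs/2 = 18.1 MHz, appears at 12.4 MHz.
152.2 MHz mod fs = 7.4 MHz.
7.4 MHz ≤ fs/2 = 18.1 MHz, appears at 7.4 MHz.
84.8 MHz mod fs = 12.4 MHz.
12.4 MHz ≤ fs/2 = 18.1 MHz, appears at 12.4 MHz.
Distinct values: {7.4 MHz, 12.4 MHz}.

7.4 MHz, 12.4 MHz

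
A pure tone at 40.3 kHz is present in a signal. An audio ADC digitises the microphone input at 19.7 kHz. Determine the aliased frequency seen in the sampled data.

0.9 kHz

40.3 kHz mod fs = 0.9 kHz.
0.9 kHz ≤ fs/2 = 9.85 kHz, appears at 0.9 kHz.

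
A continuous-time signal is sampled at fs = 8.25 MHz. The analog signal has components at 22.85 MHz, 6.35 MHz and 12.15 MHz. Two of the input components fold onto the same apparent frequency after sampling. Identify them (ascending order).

6.35 MHz, 22.85 MHz

fs/2 = 4.125 MHz.
22.85 MHz mod fs = 6.35 MHz.
6.35 MHz > fs/2 = 4.125 MHz, folds to fs − 6.35 MHz = 1.9 MHz.
6.35 MHz > fs/2 = 4.125 MHz, folds to fs − 6.35 MHz = 1.9 MHz.
12.15 MHz mod fs = 3.9 MHz.
3.9 MHz ≤ fs/2 = 4.125 MHz, appears at 3.9 MHz.
6.35 MHz and 22.85 MHz both map to 1.9 MHz.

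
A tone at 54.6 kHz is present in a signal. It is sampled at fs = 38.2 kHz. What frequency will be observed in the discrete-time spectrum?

54.6 kHz mod fs = 16.4 kHz.
16.4 kHz ≤ fs/2 = 19.1 kHz, appears at 16.4 kHz.

16.4 kHz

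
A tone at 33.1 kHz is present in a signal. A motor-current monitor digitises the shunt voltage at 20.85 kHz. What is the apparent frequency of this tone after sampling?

33.1 kHz mod fs = 12.25 kHz.
12.25 kHz > fs/2 = 10.425 kHz, folds to fs − 12.25 kHz = 8.6 kHz.

8.6 kHz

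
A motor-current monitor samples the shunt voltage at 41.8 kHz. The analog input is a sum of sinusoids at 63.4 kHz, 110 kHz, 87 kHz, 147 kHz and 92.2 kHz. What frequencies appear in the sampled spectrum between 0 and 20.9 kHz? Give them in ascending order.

fs/2 = 20.9 kHz.
63.4 kHz mod fs = 21.6 kHz.
21.6 kHz > fs/2 = 20.9 kHz, folds to fs − 21.6 kHz = 20.2 kHz.
110 kHz mod fs = 26.4 kHz.
26.4 kHz > fs/2 = 20.9 kHz, folds to fs − 26.4 kHz = 15.4 kHz.
87 kHz mod fs = 3.4 kHz.
3.4 kHz ≤ fs/2 = 20.9 kHz, appears at 3.4 kHz.
147 kHz mod fs = 21.6 kHz.
21.6 kHz > fs/2 = 20.9 kHz, folds to fs − 21.6 kHz = 20.2 kHz.
92.2 kHz mod fs = 8.6 kHz.
8.6 kHz ≤ fs/2 = 20.9 kHz, appears at 8.6 kHz.
Distinct values: {3.4 kHz, 8.6 kHz, 15.4 kHz, 20.2 kHz}.

3.4 kHz, 8.6 kHz, 15.4 kHz, 20.2 kHz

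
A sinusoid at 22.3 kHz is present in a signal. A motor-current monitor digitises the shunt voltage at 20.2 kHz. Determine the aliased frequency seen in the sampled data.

2.1 kHz

22.3 kHz mod fs = 2.1 kHz.
2.1 kHz ≤ fs/2 = 10.1 kHz, appears at 2.1 kHz.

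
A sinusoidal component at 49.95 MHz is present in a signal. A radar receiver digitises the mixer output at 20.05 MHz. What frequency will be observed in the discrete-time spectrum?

49.95 MHz mod fs = 9.85 MHz.
9.85 MHz ≤ fs/2 = 10.025 MHz, appears at 9.85 MHz.

9.85 MHz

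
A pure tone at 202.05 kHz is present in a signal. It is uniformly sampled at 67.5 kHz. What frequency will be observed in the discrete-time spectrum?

0.45 kHz

202.05 kHz mod fs = 67.05 kHz.
67.05 kHz > fs/2 = 33.75 kHz, folds to fs − 67.05 kHz = 0.45 kHz.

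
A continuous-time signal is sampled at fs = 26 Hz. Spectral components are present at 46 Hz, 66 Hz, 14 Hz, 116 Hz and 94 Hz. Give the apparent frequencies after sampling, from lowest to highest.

6 Hz, 10 Hz, 12 Hz

fs/2 = 13 Hz.
46 Hz mod fs = 20 Hz.
20 Hz > fs/2 = 13 Hz, folds to fs − 20 Hz = 6 Hz.
66 Hz mod fs = 14 Hz.
14 Hz > fs/2 = 13 Hz, folds to fs − 14 Hz = 12 Hz.
14 Hz > fs/2 = 13 Hz, folds to fs − 14 Hz = 12 Hz.
116 Hz mod fs = 12 Hz.
12 Hz ≤ fs/2 = 13 Hz, appears at 12 Hz.
94 Hz mod fs = 16 Hz.
16 Hz > fs/2 = 13 Hz, folds to fs − 16 Hz = 10 Hz.
Distinct values: {6 Hz, 10 Hz, 12 Hz}.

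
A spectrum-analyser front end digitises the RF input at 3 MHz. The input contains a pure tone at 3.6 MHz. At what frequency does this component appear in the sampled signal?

3.6 MHz mod fs = 0.6 MHz.
0.6 MHz ≤ fs/2 = 1.5 MHz, appears at 0.6 MHz.

0.6 MHz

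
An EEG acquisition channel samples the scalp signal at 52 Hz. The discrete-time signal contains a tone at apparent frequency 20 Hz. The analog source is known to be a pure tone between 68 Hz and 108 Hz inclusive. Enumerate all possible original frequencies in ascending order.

Frequencies that alias to 20 Hz are k·fs ± 20 Hz for integer k ≥ 0.
k=0: 20 Hz.
k=1: 32 Hz, 72 Hz.
k=2: 84 Hz, 124 Hz.
k=3: 136 Hz, 176 Hz.
Within [68 Hz, 108 Hz]: 72 Hz, 84 Hz.

72 Hz, 84 Hz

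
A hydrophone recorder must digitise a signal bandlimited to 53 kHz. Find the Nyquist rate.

Nyquist rate = 2 × 53 kHz = 106 kHz.

106 kHz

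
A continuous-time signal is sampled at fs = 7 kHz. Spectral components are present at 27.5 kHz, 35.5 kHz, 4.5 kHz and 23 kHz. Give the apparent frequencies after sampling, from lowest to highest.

0.5 kHz, 2 kHz, 2.5 kHz

fs/2 = 3.5 kHz.
27.5 kHz mod fs = 6.5 kHz.
6.5 kHz > fs/2 = 3.5 kHz, folds to fs − 6.5 kHz = 0.5 kHz.
35.5 kHz mod fs = 0.5 kHz.
0.5 kHz ≤ fs/2 = 3.5 kHz, appears at 0.5 kHz.
4.5 kHz > fs/2 = 3.5 kHz, folds to fs − 4.5 kHz = 2.5 kHz.
23 kHz mod fs = 2 kHz.
2 kHz ≤ fs/2 = 3.5 kHz, appears at 2 kHz.
Distinct values: {0.5 kHz, 2 kHz, 2.5 kHz}.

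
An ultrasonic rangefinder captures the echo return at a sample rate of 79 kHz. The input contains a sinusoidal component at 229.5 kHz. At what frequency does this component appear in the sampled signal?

7.5 kHz

229.5 kHz mod fs = 71.5 kHz.
71.5 kHz > fs/2 = 39.5 kHz, folds to fs − 71.5 kHz = 7.5 kHz.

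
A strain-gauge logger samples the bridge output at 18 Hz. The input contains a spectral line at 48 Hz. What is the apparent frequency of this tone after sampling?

6 Hz

48 Hz mod fs = 12 Hz.
12 Hz > fs/2 = 9 Hz, folds to fs − 12 Hz = 6 Hz.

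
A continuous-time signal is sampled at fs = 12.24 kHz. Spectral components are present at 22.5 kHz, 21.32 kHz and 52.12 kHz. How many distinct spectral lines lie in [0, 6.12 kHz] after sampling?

fs/2 = 6.12 kHz.
22.5 kHz mod fs = 10.26 kHz.
10.26 kHz > fs/2 = 6.12 kHz, folds to fs − 10.26 kHz = 1.98 kHz.
21.32 kHz mod fs = 9.08 kHz.
9.08 kHz > fs/2 = 6.12 kHz, folds to fs − 9.08 kHz = 3.16 kHz.
52.12 kHz mod fs = 3.16 kHz.
3.16 kHz ≤ fs/2 = 6.12 kHz, appears at 3.16 kHz.
Distinct values: {1.98 kHz, 3.16 kHz} → 2.

2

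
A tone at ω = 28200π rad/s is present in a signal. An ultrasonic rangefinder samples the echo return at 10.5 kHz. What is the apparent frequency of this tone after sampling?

ω = 28200π rad/s → f = ω/(2π) = 14100 Hz = 14.1 kHz.
14.1 kHz mod fs = 3.6 kHz.
3.6 kHz ≤ fs/2 = 5.25 kHz, appears at 3.6 kHz.

3.6 kHz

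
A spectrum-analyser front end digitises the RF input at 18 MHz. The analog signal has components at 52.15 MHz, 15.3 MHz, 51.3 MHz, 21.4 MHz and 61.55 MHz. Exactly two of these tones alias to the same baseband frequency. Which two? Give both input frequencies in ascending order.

15.3 MHz, 51.3 MHz

fs/2 = 9 MHz.
52.15 MHz mod fs = 16.15 MHz.
16.15 MHz > fs/2 = 9 MHz, folds to fs − 16.15 MHz = 1.85 MHz.
15.3 MHz > fs/2 = 9 MHz, folds to fs − 15.3 MHz = 2.7 MHz.
51.3 MHz mod fs = 15.3 MHz.
15.3 MHz > fs/2 = 9 MHz, folds to fs − 15.3 MHz = 2.7 MHz.
21.4 MHz mod fs = 3.4 MHz.
3.4 MHz ≤ fs/2 = 9 MHz, appears at 3.4 MHz.
61.55 MHz mod fs = 7.55 MHz.
7.55 MHz ≤ fs/2 = 9 MHz, appears at 7.55 MHz.
15.3 MHz and 51.3 MHz both map to 2.7 MHz.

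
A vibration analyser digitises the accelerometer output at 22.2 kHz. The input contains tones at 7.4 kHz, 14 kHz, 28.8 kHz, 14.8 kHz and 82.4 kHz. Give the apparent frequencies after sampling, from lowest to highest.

fs/2 = 11.1 kHz.
7.4 kHz ≤ fs/2 = 11.1 kHz, passes unchanged.
14 kHz > fs/2 = 11.1 kHz, folds to fs − 14 kHz = 8.2 kHz.
28.8 kHz mod fs = 6.6 kHz.
6.6 kHz ≤ fs/2 = 11.1 kHz, appears at 6.6 kHz.
14.8 kHz > fs/2 = 11.1 kHz, folds to fs − 14.8 kHz = 7.4 kHz.
82.4 kHz mod fs = 15.8 kHz.
15.8 kHz > fs/2 = 11.1 kHz, folds to fs − 15.8 kHz = 6.4 kHz.
Distinct values: {6.4 kHz, 6.6 kHz, 7.4 kHz, 8.2 kHz}.

6.4 kHz, 6.6 kHz, 7.4 kHz, 8.2 kHz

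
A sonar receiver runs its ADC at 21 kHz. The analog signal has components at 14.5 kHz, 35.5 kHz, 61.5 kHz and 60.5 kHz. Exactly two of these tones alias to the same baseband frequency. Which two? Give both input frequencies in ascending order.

fs/2 = 10.5 kHz.
14.5 kHz > fs/2 = 10.5 kHz, folds to fs − 14.5 kHz = 6.5 kHz.
35.5 kHz mod fs = 14.5 kHz.
14.5 kHz > fs/2 = 10.5 kHz, folds to fs − 14.5 kHz = 6.5 kHz.
61.5 kHz mod fs = 19.5 kHz.
19.5 kHz > fs/2 = 10.5 kHz, folds to fs − 19.5 kHz = 1.5 kHz.
60.5 kHz mod fs = 18.5 kHz.
18.5 kHz > fs/2 = 10.5 kHz, folds to fs − 18.5 kHz = 2.5 kHz.
14.5 kHz and 35.5 kHz both map to 6.5 kHz.

14.5 kHz, 35.5 kHz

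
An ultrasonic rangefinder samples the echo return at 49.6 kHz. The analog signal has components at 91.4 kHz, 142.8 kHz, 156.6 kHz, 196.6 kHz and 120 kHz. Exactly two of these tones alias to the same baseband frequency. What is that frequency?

7.8 kHz

fs/2 = 24.8 kHz.
91.4 kHz mod fs = 41.8 kHz.
41.8 kHz > fs/2 = 24.8 kHz, folds to fs − 41.8 kHz = 7.8 kHz.
142.8 kHz mod fs = 43.6 kHz.
43.6 kHz > fs/2 = 24.8 kHz, folds to fs − 43.6 kHz = 6 kHz.
156.6 kHz mod fs = 7.8 kHz.
7.8 kHz ≤ fs/2 = 24.8 kHz, appears at 7.8 kHz.
196.6 kHz mod fs = 47.8 kHz.
47.8 kHz > fs/2 = 24.8 kHz, folds to fs − 47.8 kHz = 1.8 kHz.
120 kHz mod fs = 20.8 kHz.
20.8 kHz ≤ fs/2 = 24.8 kHz, appears at 20.8 kHz.
91.4 kHz and 156.6 kHz both map to 7.8 kHz.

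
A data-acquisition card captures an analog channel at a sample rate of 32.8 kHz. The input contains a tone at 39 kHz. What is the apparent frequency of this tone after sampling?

6.2 kHz

39 kHz mod fs = 6.2 kHz.
6.2 kHz ≤ fs/2 = 16.4 kHz, appears at 6.2 kHz.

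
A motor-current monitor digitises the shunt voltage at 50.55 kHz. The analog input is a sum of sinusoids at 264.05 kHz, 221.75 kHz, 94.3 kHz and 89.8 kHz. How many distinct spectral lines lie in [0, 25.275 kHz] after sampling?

fs/2 = 25.275 kHz.
264.05 kHz mod fs = 11.3 kHz.
11.3 kHz ≤ fs/2 = 25.275 kHz, appears at 11.3 kHz.
221.75 kHz mod fs = 19.55 kHz.
19.55 kHz ≤ fs/2 = 25.275 kHz, appears at 19.55 kHz.
94.3 kHz mod fs = 43.75 kHz.
43.75 kHz > fs/2 = 25.275 kHz, folds to fs − 43.75 kHz = 6.8 kHz.
89.8 kHz mod fs = 39.25 kHz.
39.25 kHz > fs/2 = 25.275 kHz, folds to fs − 39.25 kHz = 11.3 kHz.
Distinct values: {6.8 kHz, 11.3 kHz, 19.55 kHz} → 3.

3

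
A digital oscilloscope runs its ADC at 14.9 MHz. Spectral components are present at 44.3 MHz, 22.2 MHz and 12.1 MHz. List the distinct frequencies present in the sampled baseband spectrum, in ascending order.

fs/2 = 7.45 MHz.
44.3 MHz mod fs = 14.5 MHz.
14.5 MHz > fs/2 = 7.45 MHz, folds to fs − 14.5 MHz = 0.4 MHz.
22.2 MHz mod fs = 7.3 MHz.
7.3 MHz ≤ fs/2 = 7.45 MHz, appears at 7.3 MHz.
12.1 MHz > fs/2 = 7.45 MHz, folds to fs − 12.1 MHz = 2.8 MHz.
Distinct values: {0.4 MHz, 2.8 MHz, 7.3 MHz}.

0.4 MHz, 2.8 MHz, 7.3 MHz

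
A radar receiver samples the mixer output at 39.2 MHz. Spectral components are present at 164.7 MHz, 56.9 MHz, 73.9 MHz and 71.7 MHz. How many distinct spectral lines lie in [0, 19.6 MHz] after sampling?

fs/2 = 19.6 MHz.
164.7 MHz mod fs = 7.9 MHz.
7.9 MHz ≤ fs/2 = 19.6 MHz, appears at 7.9 MHz.
56.9 MHz mod fs = 17.7 MHz.
17.7 MHz ≤ fs/2 = 19.6 MHz, appears at 17.7 MHz.
73.9 MHz mod fs = 34.7 MHz.
34.7 MHz > fs/2 = 19.6 MHz, folds to fs − 34.7 MHz = 4.5 MHz.
71.7 MHz mod fs = 32.5 MHz.
32.5 MHz > fs/2 = 19.6 MHz, folds to fs − 32.5 MHz = 6.7 MHz.
Distinct values: {4.5 MHz, 6.7 MHz, 7.9 MHz, 17.7 MHz} → 4.

4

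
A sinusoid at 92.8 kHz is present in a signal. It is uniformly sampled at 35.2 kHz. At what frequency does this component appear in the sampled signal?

92.8 kHz mod fs = 22.4 kHz.
22.4 kHz > fs/2 = 17.6 kHz, folds to fs − 22.4 kHz = 12.8 kHz.

12.8 kHz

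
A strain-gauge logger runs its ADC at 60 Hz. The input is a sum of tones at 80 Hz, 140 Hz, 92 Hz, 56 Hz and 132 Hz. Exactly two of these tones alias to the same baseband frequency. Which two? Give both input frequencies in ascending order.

80 Hz, 140 Hz

fs/2 = 30 Hz.
80 Hz mod fs = 20 Hz.
20 Hz ≤ fs/2 = 30 Hz, appears at 20 Hz.
140 Hz mod fs = 20 Hz.
20 Hz ≤ fs/2 = 30 Hz, appears at 20 Hz.
92 Hz mod fs = 32 Hz.
32 Hz > fs/2 = 30 Hz, folds to fs − 32 Hz = 28 Hz.
56 Hz > fs/2 = 30 Hz, folds to fs − 56 Hz = 4 Hz.
132 Hz mod fs = 12 Hz.
12 Hz ≤ fs/2 = 30 Hz, appears at 12 Hz.
80 Hz and 140 Hz both map to 20 Hz.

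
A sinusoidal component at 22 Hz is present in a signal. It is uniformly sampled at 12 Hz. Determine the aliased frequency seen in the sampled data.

2 Hz

22 Hz mod fs = 10 Hz.
10 Hz > fs/2 = 6 Hz, folds to fs − 10 Hz = 2 Hz.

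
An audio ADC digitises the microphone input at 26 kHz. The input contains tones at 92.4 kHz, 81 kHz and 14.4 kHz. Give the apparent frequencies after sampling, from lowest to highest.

3 kHz, 11.6 kHz

fs/2 = 13 kHz.
92.4 kHz mod fs = 14.4 kHz.
14.4 kHz > fs/2 = 13 kHz, folds to fs − 14.4 kHz = 11.6 kHz.
81 kHz mod fs = 3 kHz.
3 kHz ≤ fs/2 = 13 kHz, appears at 3 kHz.
14.4 kHz > fs/2 = 13 kHz, folds to fs − 14.4 kHz = 11.6 kHz.
Distinct values: {3 kHz, 11.6 kHz}.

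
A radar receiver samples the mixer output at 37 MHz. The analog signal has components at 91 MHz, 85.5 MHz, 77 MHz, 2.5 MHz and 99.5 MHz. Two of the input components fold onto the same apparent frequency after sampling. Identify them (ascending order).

85.5 MHz, 99.5 MHz

fs/2 = 18.5 MHz.
91 MHz mod fs = 17 MHz.
17 MHz ≤ fs/2 = 18.5 MHz, appears at 17 MHz.
85.5 MHz mod fs = 11.5 MHz.
11.5 MHz ≤ fs/2 = 18.5 MHz, appears at 11.5 MHz.
77 MHz mod fs = 3 MHz.
3 MHz ≤ fs/2 = 18.5 MHz, appears at 3 MHz.
2.5 MHz ≤ fs/2 = 18.5 MHz, passes unchanged.
99.5 MHz mod fs = 25.5 MHz.
25.5 MHz > fs/2 = 18.5 MHz, folds to fs − 25.5 MHz = 11.5 MHz.
85.5 MHz and 99.5 MHz both map to 11.5 MHz.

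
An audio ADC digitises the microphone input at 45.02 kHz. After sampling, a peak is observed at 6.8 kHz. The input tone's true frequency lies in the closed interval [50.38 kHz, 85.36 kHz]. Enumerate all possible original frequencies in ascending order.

Frequencies that alias to 6.8 kHz are k·fs ± 6.8 kHz for integer k ≥ 0.
k=0: 6.8 kHz.
k=1: 38.22 kHz, 51.82 kHz.
k=2: 83.24 kHz, 96.84 kHz.
k=3: 128.26 kHz, 141.86 kHz.
Within [50.38 kHz, 85.36 kHz]: 51.82 kHz, 83.24 kHz.

51.82 kHz, 83.24 kHz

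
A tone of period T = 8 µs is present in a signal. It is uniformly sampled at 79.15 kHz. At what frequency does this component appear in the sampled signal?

33.3 kHz

T = 8 µs → f = 1/T = 125 kHz.
125 kHz mod fs = 45.85 kHz.
45.85 kHz > fs/2 = 39.575 kHz, folds to fs − 45.85 kHz = 33.3 kHz.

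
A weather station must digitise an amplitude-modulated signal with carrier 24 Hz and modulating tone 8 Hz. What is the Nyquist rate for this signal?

64 Hz

AM sidebands sit at fc ± fm = 16 Hz and 32 Hz.
Highest-frequency component: 32 Hz.
Nyquist rate = 2 × 32 Hz = 64 Hz.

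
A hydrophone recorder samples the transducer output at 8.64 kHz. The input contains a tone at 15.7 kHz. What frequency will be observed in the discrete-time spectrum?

15.7 kHz mod fs = 7.06 kHz.
7.06 kHz > fs/2 = 4.32 kHz, folds to fs − 7.06 kHz = 1.58 kHz.

1.58 kHz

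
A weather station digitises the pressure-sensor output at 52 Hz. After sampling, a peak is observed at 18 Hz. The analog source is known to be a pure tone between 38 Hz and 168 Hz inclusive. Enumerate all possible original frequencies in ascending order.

Frequencies that alias to 18 Hz are k·fs ± 18 Hz for integer k ≥ 0.
k=0: 18 Hz.
k=1: 34 Hz, 70 Hz.
k=2: 86 Hz, 122 Hz.
k=3: 138 Hz, 174 Hz.
k=4: 190 Hz, 226 Hz.
Within [38 Hz, 168 Hz]: 70 Hz, 86 Hz, 122 Hz, 138 Hz.

70 Hz, 86 Hz, 122 Hz, 138 Hz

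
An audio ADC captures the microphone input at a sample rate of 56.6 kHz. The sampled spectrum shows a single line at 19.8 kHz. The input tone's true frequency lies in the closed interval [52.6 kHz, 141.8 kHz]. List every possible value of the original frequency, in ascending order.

Frequencies that alias to 19.8 kHz are k·fs ± 19.8 kHz for integer k ≥ 0.
k=0: 19.8 kHz.
k=1: 36.8 kHz, 76.4 kHz.
k=2: 93.4 kHz, 133 kHz.
k=3: 150 kHz, 189.6 kHz.
Within [52.6 kHz, 141.8 kHz]: 76.4 kHz, 93.4 kHz, 133 kHz.

76.4 kHz, 93.4 kHz, 133 kHz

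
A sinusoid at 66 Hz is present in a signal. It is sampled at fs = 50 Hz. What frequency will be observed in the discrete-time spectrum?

16 Hz

66 Hz mod fs = 16 Hz.
16 Hz ≤ fs/2 = 25 Hz, appears at 16 Hz.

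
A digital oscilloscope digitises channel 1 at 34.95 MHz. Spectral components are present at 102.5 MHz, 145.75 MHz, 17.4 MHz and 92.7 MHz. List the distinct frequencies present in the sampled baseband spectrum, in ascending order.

2.35 MHz, 5.95 MHz, 12.15 MHz, 17.4 MHz

fs/2 = 17.475 MHz.
102.5 MHz mod fs = 32.6 MHz.
32.6 MHz > fs/2 = 17.475 MHz, folds to fs − 32.6 MHz = 2.35 MHz.
145.75 MHz mod fs = 5.95 MHz.
5.95 MHz ≤ fs/2 = 17.475 MHz, appears at 5.95 MHz.
17.4 MHz ≤ fs/2 = 17.475 MHz, passes unchanged.
92.7 MHz mod fs = 22.8 MHz.
22.8 MHz > fs/2 = 17.475 MHz, folds to fs − 22.8 MHz = 12.15 MHz.
Distinct values: {2.35 MHz, 5.95 MHz, 12.15 MHz, 17.4 MHz}.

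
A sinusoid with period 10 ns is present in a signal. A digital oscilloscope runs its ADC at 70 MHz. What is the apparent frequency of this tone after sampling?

30 MHz

T = 10 ns → f = 1/T = 100 MHz.
100 MHz mod fs = 30 MHz.
30 MHz ≤ fs/2 = 35 MHz, appears at 30 MHz.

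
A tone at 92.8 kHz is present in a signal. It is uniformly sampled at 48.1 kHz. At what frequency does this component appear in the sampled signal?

92.8 kHz mod fs = 44.7 kHz.
44.7 kHz > fs/2 = 24.05 kHz, folds to fs − 44.7 kHz = 3.4 kHz.

3.4 kHz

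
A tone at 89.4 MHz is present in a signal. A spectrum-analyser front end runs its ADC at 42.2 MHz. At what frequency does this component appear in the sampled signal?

5 MHz

89.4 MHz mod fs = 5 MHz.
5 MHz ≤ fs/2 = 21.1 MHz, appears at 5 MHz.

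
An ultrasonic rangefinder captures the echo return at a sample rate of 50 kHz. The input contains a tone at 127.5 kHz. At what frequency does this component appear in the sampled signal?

22.5 kHz

127.5 kHz mod fs = 27.5 kHz.
27.5 kHz > fs/2 = 25 kHz, folds to fs − 27.5 kHz = 22.5 kHz.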